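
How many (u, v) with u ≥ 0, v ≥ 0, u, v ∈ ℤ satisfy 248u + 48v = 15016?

gcd(248, 48) = 8  (248 = 5·48 + 8, 48 = 6·8).
Back-substituting, 248·(1) + 48·(-5) = 8.
Scale by 1877: one solution is (1877, -9385). Reduce u mod 6: (5, 287).
General: u = 5 + 6t, v = 287 - 31t.
u ≥ 0 ⇒ t ≥ 0; v ≥ 0 ⇒ t ≤ 9. So t ∈ [0, 9]: 10 solutions.

10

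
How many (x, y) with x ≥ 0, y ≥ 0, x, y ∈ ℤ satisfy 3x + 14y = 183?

gcd(14, 3) = 1.
By Bézout, 3·(5) + 14·(-1) = 1.
One solution: (5, 12).
General: x = 5 + 14t, y = 12 - 3t.
x ≥ 0 ⇒ t ≥ 0; y ≥ 0 ⇒ t ≤ 4. So t ∈ [0, 4]: 5 solutions.

5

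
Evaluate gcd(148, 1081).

gcd(1081, 148):
  1081 = 7*148 + 45
  148 = 3*45 + 13
  45 = 3*13 + 6
  13 = 2*6 + 1
  6 = 6*1
so gcd(1081, 148) = 1.

1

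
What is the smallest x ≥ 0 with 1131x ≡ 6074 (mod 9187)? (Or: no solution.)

2889

gcd(9187, 1131) = 1  (9187 = 8*1131 + 139, 1131 = 8*139 + 19, 139 = 7*19 + 6, 19 = 3*6 + 1, 6 = 6*1).
1 divides 6074, so solutions exist.
Back-substituting, 1131*(1454) + 9187*(-179) = 1.
So 1131*(1454) ≡ 1 (mod 9187); multiply by 6074: x ≡ 8831596 (mod 9187).
Smallest nonnegative: x = 8831596 mod 9187 = 2889.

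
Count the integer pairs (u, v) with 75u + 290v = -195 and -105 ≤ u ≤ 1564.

gcd(290, 75) = 5  (290 = 3*75 + 65, 75 = 1*65 + 10, 65 = 6*10 + 5, 10 = 2*5).
Back-substituting, 75*(-27) + 290*(7) = 5.
Scale by -39: particular solution (1053, -273); reduce u mod 58: (9, -3).
General solution: u = 9 + 58t, v = -3 - 15t for integer t.
-105 ≤ 9 + 58t ≤ 1564 gives t ∈ [-1, 26], which is 28 values.

28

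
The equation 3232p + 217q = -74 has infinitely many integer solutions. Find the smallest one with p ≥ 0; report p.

107

gcd(3232, 217):
  3232 = 14×217 + 194
  217 = 1×194 + 23
  194 = 8×23 + 10
  23 = 2×10 + 3
  10 = 3×3 + 1
  3 = 3×1
so gcd(3232, 217) = 1.
1 divides -74, so solutions exist.
Back-substitute for Bézout coefficients:
  1 = 10 - 3×3
  ... = 3232×(66) + 217×(-983)
Scale by -74/1 = -74: (p₀, q₀) = (-4884, 72742).
General solution: p = -4884 + 217t, q = 72742 - 3232t for integer t.
p ≥ 0: smallest is -4884 mod 217 = 107 (at t = 23), with q = -1594.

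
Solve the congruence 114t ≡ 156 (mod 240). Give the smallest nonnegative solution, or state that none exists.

gcd(240, 114):
  240 = 2*114 + 12
  114 = 9*12 + 6
  12 = 2*6
so gcd(240, 114) = 6.
6 divides 156, so solutions exist.
Back-substitute for Bézout coefficients:
  6 = 114 - 9*12
  ... = 114*(19) + 240*(-9)
So 114*(19) ≡ 6 (mod 240); multiply by 26: t ≡ 494 (mod 40).
Smallest nonnegative: t = 494 mod 40 = 14.

14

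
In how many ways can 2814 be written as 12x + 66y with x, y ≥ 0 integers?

21

gcd(66, 12) = 6  (66 = 5·12 + 6, 12 = 2·6).
Back-substituting, 12·(-5) + 66·(1) = 6.
Scale by 469: one solution is (-2345, 469). Reduce x mod 11: (9, 41).
General: x = 9 + 11t, y = 41 - 2t.
x ≥ 0 ⇒ t ≥ 0; y ≥ 0 ⇒ t ≤ 20. So t ∈ [0, 20]: 21 solutions.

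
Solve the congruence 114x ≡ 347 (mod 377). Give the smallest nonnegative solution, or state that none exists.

218

gcd(377, 114) = 1.
1 divides 347, so solutions exist.
By Bézout, 114*(43) + 377*(-13) = 1.
So 114*(43) ≡ 1 (mod 377); multiply by 347: x ≡ 14921 (mod 377).
Smallest nonnegative: x = 14921 mod 377 = 218.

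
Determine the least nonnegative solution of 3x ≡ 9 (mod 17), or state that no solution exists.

3

gcd(17, 3):
  17 = 5×3 + 2
  3 = 1×2 + 1
  2 = 2×1
so gcd(17, 3) = 1.
1 divides 9, so solutions exist.
Back-substitute for Bézout coefficients:
  1 = 3 - 1×2
  ... = 3×(6) + 17×(-1)
So 3×(6) ≡ 1 (mod 17); multiply by 9: x ≡ 54 (mod 17).
Smallest nonnegative: x = 54 mod 17 = 3.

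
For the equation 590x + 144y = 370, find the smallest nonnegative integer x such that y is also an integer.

gcd(590, 144) = 2  (590 = 4×144 + 14, 144 = 10×14 + 4, 14 = 3×4 + 2, 4 = 2×2).
2 divides 370, so solutions exist.
Back-substituting, 590×(31) + 144×(-127) = 2.
Scale by 370/2 = 185: (x₀, y₀) = (5735, -23495).
General solution: x = 5735 + 72t, y = -23495 - 295t for integer t.
x ≥ 0: smallest is 5735 mod 72 = 47 (at t = -79), with y = -190.

47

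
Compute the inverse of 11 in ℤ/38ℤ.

7

gcd(38, 11):
  38 = 3*11 + 5
  11 = 2*5 + 1
  5 = 5*1
so gcd(38, 11) = 1.
Back-substitute for Bézout coefficients:
  1 = 11 - 2*5
  ... = 11*(7) + 38*(-2)
So 11*7 ≡ 1 (mod 38), and 7 mod 38 = 7.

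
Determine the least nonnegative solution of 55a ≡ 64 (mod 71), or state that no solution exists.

67

gcd(71, 55) = 1.
1 divides 64, so solutions exist.
By Bézout, 55·(31) + 71·(-24) = 1.
So 55·(31) ≡ 1 (mod 71); multiply by 64: a ≡ 1984 (mod 71).
Smallest nonnegative: a = 1984 mod 71 = 67.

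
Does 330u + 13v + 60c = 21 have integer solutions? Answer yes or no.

gcd(330, 13) = 1  (330 = 25*13 + 5, 13 = 2*5 + 3, 5 = 1*3 + 2, 3 = 1*2 + 1, 2 = 2*1).
gcd(1, 60) = 1.
1 divides 21, so integer solutions exist.

yes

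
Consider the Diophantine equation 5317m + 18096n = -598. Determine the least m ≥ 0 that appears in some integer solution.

gcd(18096, 5317) = 13  (18096 = 3×5317 + 2145, 5317 = 2×2145 + 1027, 2145 = 2×1027 + 91, 1027 = 11×91 + 26, 91 = 3×26 + 13, 26 = 2×13).
13 divides -598, so solutions exist.
Back-substituting, 5317×(-599) + 18096×(176) = 13.
Scale by -598/13 = -46: (m₀, n₀) = (27554, -8096).
General solution: m = 27554 + 1392t, n = -8096 - 409t for integer t.
m ≥ 0: smallest is 27554 mod 1392 = 1106 (at t = -19), with n = -325.

1106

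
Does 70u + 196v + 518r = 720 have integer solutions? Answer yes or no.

gcd(196, 70) = 14  (196 = 2·70 + 56, 70 = 1·56 + 14, 56 = 4·14).
gcd(14, 518) = 14.
14 does not divide 720 (remainder 6), so no integer solutions.

no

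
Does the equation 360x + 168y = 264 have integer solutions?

yes

gcd(360, 168):
  360 = 2×168 + 24
  168 = 7×24
so gcd(360, 168) = 24.
24 divides 264, so integer solutions exist.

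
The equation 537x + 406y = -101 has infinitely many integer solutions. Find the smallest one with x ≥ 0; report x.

gcd(537, 406):
  537 = 1·406 + 131
  406 = 3·131 + 13
  131 = 10·13 + 1
  13 = 13·1
so gcd(537, 406) = 1.
1 divides -101, so solutions exist.
Back-substitute for Bézout coefficients:
  1 = 131 - 10·13
  ... = 537·(31) + 406·(-41)
Scale by -101/1 = -101: (x₀, y₀) = (-3131, 4141).
General solution: x = -3131 + 406t, y = 4141 - 537t for integer t.
x ≥ 0: smallest is -3131 mod 406 = 117 (at t = 8), with y = -155.

117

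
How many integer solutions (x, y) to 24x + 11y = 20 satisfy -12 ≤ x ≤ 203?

20

gcd(24, 11):
  24 = 2×11 + 2
  11 = 5×2 + 1
  2 = 2×1
so gcd(24, 11) = 1.
Back-substitute for Bézout coefficients:
  1 = 11 - 5×2
  ... = 24×(-5) + 11×(11)
Scale by 20: particular solution (-100, 220); reduce x mod 11: (10, -20).
General solution: x = 10 + 11t, y = -20 - 24t for integer t.
-12 ≤ 10 + 11t ≤ 203 gives t ∈ [-2, 17], which is 20 values.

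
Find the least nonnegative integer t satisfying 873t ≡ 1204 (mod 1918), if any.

gcd(1918, 873):
  1918 = 2*873 + 172
  873 = 5*172 + 13
  172 = 13*13 + 3
  13 = 4*3 + 1
  3 = 3*1
so gcd(1918, 873) = 1.
1 divides 1204, so solutions exist.
Back-substitute for Bézout coefficients:
  1 = 13 - 4*3
  ... = 873*(591) + 1918*(-269)
So 873*(591) ≡ 1 (mod 1918); multiply by 1204: t ≡ 711564 (mod 1918).
Smallest nonnegative: t = 711564 mod 1918 = 1904.

1904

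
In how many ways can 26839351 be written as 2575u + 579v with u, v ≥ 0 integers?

gcd(2575, 579):
  2575 = 4×579 + 259
  579 = 2×259 + 61
  259 = 4×61 + 15
  61 = 4×15 + 1
  15 = 15×1
so gcd(2575, 579) = 1.
Back-substitute for Bézout coefficients:
  1 = 61 - 4×15
  ... = 2575×(-38) + 579×(169)
Scale by 26839351: one solution is (-1019895338, 4535850319). Reduce u mod 579: (424, 44469).
General: u = 424 + 579t, v = 44469 - 2575t.
u ≥ 0 ⇒ t ≥ 0; v ≥ 0 ⇒ t ≤ 17. So t ∈ [0, 17]: 18 solutions.

18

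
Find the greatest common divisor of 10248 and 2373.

gcd(10248, 2373):
  10248 = 4·2373 + 756
  2373 = 3·756 + 105
  756 = 7·105 + 21
  105 = 5·21
so gcd(10248, 2373) = 21.

21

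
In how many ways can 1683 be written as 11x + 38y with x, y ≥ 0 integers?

5

gcd(38, 11) = 1.
By Bézout, 11*(7) + 38*(-2) = 1.
One solution: (1, 44).
General: x = 1 + 38t, y = 44 - 11t.
x ≥ 0 ⇒ t ≥ 0; y ≥ 0 ⇒ t ≤ 4. So t ∈ [0, 4]: 5 solutions.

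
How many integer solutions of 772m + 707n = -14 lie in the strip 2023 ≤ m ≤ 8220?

8

gcd(772, 707) = 1.
By Bézout, 772*(-87) + 707*(95) = 1.
Particular solution: (511, -558).
General solution: m = 511 + 707t, n = -558 - 772t for integer t.
2023 ≤ 511 + 707t ≤ 8220 gives t ∈ [3, 10], which is 8 values.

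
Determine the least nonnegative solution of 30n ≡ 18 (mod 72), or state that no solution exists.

gcd(72, 30) = 6.
6 divides 18, so solutions exist.
By Bézout, 30*(5) + 72*(-2) = 6.
So 30*(5) ≡ 6 (mod 72); multiply by 3: n ≡ 15 (mod 12).
Smallest nonnegative: n = 15 mod 12 = 3.

3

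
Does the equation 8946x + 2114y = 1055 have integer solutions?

gcd(8946, 2114):
  8946 = 4×2114 + 490
  2114 = 4×490 + 154
  490 = 3×154 + 28
  154 = 5×28 + 14
  28 = 2×14
so gcd(8946, 2114) = 14.
14 does not divide 1055 (remainder 5), so no integer solutions.

no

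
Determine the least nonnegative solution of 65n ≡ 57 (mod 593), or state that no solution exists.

10

gcd(593, 65) = 1  (593 = 9*65 + 8, 65 = 8*8 + 1, 8 = 8*1).
1 divides 57, so solutions exist.
Back-substituting, 65*(73) + 593*(-8) = 1.
So 65*(73) ≡ 1 (mod 593); multiply by 57: n ≡ 4161 (mod 593).
Smallest nonnegative: n = 4161 mod 593 = 10.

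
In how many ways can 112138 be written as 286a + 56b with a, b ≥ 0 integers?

14

gcd(286, 56) = 2  (286 = 5*56 + 6, 56 = 9*6 + 2, 6 = 3*2).
Back-substituting, 286*(-9) + 56*(46) = 2.
Scale by 56069: one solution is (-504621, 2579174). Reduce a mod 28: (23, 1885).
General: a = 23 + 28t, b = 1885 - 143t.
a ≥ 0 ⇒ t ≥ 0; b ≥ 0 ⇒ t ≤ 13. So t ∈ [0, 13]: 14 solutions.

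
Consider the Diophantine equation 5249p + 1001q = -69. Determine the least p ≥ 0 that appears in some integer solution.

gcd(5249, 1001):
  5249 = 5·1001 + 244
  1001 = 4·244 + 25
  244 = 9·25 + 19
  25 = 1·19 + 6
  19 = 3·6 + 1
  6 = 6·1
so gcd(5249, 1001) = 1.
1 divides -69, so solutions exist.
Back-substitute for Bézout coefficients:
  1 = 19 - 3·6
  ... = 5249·(160) + 1001·(-839)
Scale by -69/1 = -69: (p₀, q₀) = (-11040, 57891).
General solution: p = -11040 + 1001t, q = 57891 - 5249t for integer t.
p ≥ 0: smallest is -11040 mod 1001 = 972 (at t = 12), with q = -5097.

972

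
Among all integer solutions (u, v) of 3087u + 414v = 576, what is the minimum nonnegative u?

14

gcd(3087, 414) = 9  (3087 = 7·414 + 189, 414 = 2·189 + 36, 189 = 5·36 + 9, 36 = 4·9).
9 divides 576, so solutions exist.
Back-substituting, 3087·(11) + 414·(-82) = 9.
Scale by 576/9 = 64: (u₀, v₀) = (704, -5248).
General solution: u = 704 + 46t, v = -5248 - 343t for integer t.
u ≥ 0: smallest is 704 mod 46 = 14 (at t = -15), with v = -103.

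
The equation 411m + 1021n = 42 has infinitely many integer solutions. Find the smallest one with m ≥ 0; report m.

723

gcd(1021, 411) = 1  (1021 = 2*411 + 199, 411 = 2*199 + 13, 199 = 15*13 + 4, 13 = 3*4 + 1, 4 = 4*1).
1 divides 42, so solutions exist.
Back-substituting, 411*(236) + 1021*(-95) = 1.
Scale by 42/1 = 42: (m₀, n₀) = (9912, -3990).
General solution: m = 9912 + 1021t, n = -3990 - 411t for integer t.
m ≥ 0: smallest is 9912 mod 1021 = 723 (at t = -9), with n = -291.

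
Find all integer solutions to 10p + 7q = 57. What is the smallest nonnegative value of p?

5

gcd(10, 7) = 1  (10 = 1·7 + 3, 7 = 2·3 + 1, 3 = 3·1).
1 divides 57, so solutions exist.
Back-substituting, 10·(-2) + 7·(3) = 1.
Scale by 57/1 = 57: (p₀, q₀) = (-114, 171).
General solution: p = -114 + 7t, q = 171 - 10t for integer t.
p ≥ 0: smallest is -114 mod 7 = 5 (at t = 17), with q = 1.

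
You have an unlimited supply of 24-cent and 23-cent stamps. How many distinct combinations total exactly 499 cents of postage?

1

Need nonnegative integers with 24j + 23k = 499.
gcd(24, 23) = 1, and 24·(1) + 23·(-1) = 1.
So (j₀, k₀) = (499, -499); general j = 499 + 23t, k = -499 - 24t.
j ≥ 0 ⇒ t ≥ -21; k ≥ 0 ⇒ t ≤ -21. That's 1 value of t.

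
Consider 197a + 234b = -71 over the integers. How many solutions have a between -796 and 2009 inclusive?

12

gcd(234, 197) = 1.
By Bézout, 197·(-19) + 234·(16) = 1.
Particular solution: (179, -151).
General solution: a = 179 + 234t, b = -151 - 197t for integer t.
-796 ≤ 179 + 234t ≤ 2009 gives t ∈ [-4, 7], which is 12 values.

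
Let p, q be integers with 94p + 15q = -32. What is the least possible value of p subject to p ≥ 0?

7

gcd(94, 15):
  94 = 6·15 + 4
  15 = 3·4 + 3
  4 = 1·3 + 1
  3 = 3·1
so gcd(94, 15) = 1.
1 divides -32, so solutions exist.
Back-substitute for Bézout coefficients:
  1 = 4 - 1·3
  ... = 94·(4) + 15·(-25)
Scale by -32/1 = -32: (p₀, q₀) = (-128, 800).
General solution: p = -128 + 15t, q = 800 - 94t for integer t.
p ≥ 0: smallest is -128 mod 15 = 7 (at t = 9), with q = -46.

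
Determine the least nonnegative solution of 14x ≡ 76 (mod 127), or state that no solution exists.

78

gcd(127, 14) = 1  (127 = 9*14 + 1, 14 = 14*1).
1 divides 76, so solutions exist.
Back-substituting, 14*(-9) + 127*(1) = 1.
So 14*(-9) ≡ 1 (mod 127); multiply by 76: x ≡ -684 (mod 127).
Smallest nonnegative: x = -684 mod 127 = 78.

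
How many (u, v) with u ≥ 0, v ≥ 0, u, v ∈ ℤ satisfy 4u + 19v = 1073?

gcd(19, 4) = 1  (19 = 4*4 + 3, 4 = 1*3 + 1, 3 = 3*1).
Back-substituting, 4*(5) + 19*(-1) = 1.
Scale by 1073: one solution is (5365, -1073). Reduce u mod 19: (7, 55).
General: u = 7 + 19t, v = 55 - 4t.
u ≥ 0 ⇒ t ≥ 0; v ≥ 0 ⇒ t ≤ 13. So t ∈ [0, 13]: 14 solutions.

14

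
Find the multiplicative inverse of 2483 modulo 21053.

14236

gcd(21053, 2483) = 1.
By Bézout, 2483*(-6817) + 21053*(804) = 1.
So 2483*-6817 ≡ 1 (mod 21053), and -6817 mod 21053 = 14236.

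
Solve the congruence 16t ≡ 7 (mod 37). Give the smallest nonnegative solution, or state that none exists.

gcd(37, 16) = 1.
1 divides 7, so solutions exist.
By Bézout, 16*(7) + 37*(-3) = 1.
So 16*(7) ≡ 1 (mod 37); multiply by 7: t ≡ 49 (mod 37).
Smallest nonnegative: t = 49 mod 37 = 12.

12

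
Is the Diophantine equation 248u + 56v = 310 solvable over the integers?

no

gcd(248, 56) = 8.
8 does not divide 310 (remainder 6), so no integer solutions.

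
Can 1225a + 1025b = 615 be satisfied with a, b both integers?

no

gcd(1225, 1025) = 25  (1225 = 1*1025 + 200, 1025 = 5*200 + 25, 200 = 8*25).
25 does not divide 615 (remainder 15), so no integer solutions.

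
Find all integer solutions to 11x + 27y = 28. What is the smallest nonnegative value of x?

gcd(27, 11):
  27 = 2*11 + 5
  11 = 2*5 + 1
  5 = 5*1
so gcd(27, 11) = 1.
1 divides 28, so solutions exist.
Back-substitute for Bézout coefficients:
  1 = 11 - 2*5
  ... = 11*(5) + 27*(-2)
Scale by 28/1 = 28: (x₀, y₀) = (140, -56).
General solution: x = 140 + 27t, y = -56 - 11t for integer t.
x ≥ 0: smallest is 140 mod 27 = 5 (at t = -5), with y = -1.

5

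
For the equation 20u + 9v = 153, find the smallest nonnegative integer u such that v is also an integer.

gcd(20, 9):
  20 = 2*9 + 2
  9 = 4*2 + 1
  2 = 2*1
so gcd(20, 9) = 1.
1 divides 153, so solutions exist.
Back-substitute for Bézout coefficients:
  1 = 9 - 4*2
  ... = 20*(-4) + 9*(9)
Scale by 153/1 = 153: (u₀, v₀) = (-612, 1377).
General solution: u = -612 + 9t, v = 1377 - 20t for integer t.
u ≥ 0: smallest is -612 mod 9 = 0 (at t = 68), with v = 17.

0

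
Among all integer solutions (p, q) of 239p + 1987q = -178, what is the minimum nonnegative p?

gcd(1987, 239) = 1.
1 divides -178, so solutions exist.
By Bézout, 239·(-424) + 1987·(51) = 1.
Scale by -178/1 = -178: (p₀, q₀) = (75472, -9078).
General solution: p = 75472 + 1987t, q = -9078 - 239t for integer t.
p ≥ 0: smallest is 75472 mod 1987 = 1953 (at t = -37), with q = -235.

1953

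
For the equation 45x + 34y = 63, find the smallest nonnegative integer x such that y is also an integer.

15

gcd(45, 34):
  45 = 1*34 + 11
  34 = 3*11 + 1
  11 = 11*1
so gcd(45, 34) = 1.
1 divides 63, so solutions exist.
Back-substitute for Bézout coefficients:
  1 = 34 - 3*11
  ... = 45*(-3) + 34*(4)
Scale by 63/1 = 63: (x₀, y₀) = (-189, 252).
General solution: x = -189 + 34t, y = 252 - 45t for integer t.
x ≥ 0: smallest is -189 mod 34 = 15 (at t = 6), with y = -18.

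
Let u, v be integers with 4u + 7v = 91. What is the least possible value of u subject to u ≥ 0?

gcd(7, 4):
  7 = 1*4 + 3
  4 = 1*3 + 1
  3 = 3*1
so gcd(7, 4) = 1.
1 divides 91, so solutions exist.
Back-substitute for Bézout coefficients:
  1 = 4 - 1*3
  ... = 4*(2) + 7*(-1)
Scale by 91/1 = 91: (u₀, v₀) = (182, -91).
General solution: u = 182 + 7t, v = -91 - 4t for integer t.
u ≥ 0: smallest is 182 mod 7 = 0 (at t = -26), with v = 13.

0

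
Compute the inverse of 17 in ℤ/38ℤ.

9

gcd(38, 17) = 1.
By Bézout, 17×(9) + 38×(-4) = 1.
So 17×9 ≡ 1 (mod 38), and 9 mod 38 = 9.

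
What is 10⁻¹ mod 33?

10

gcd(33, 10) = 1.
By Bézout, 10*(10) + 33*(-3) = 1.
So 10*10 ≡ 1 (mod 33), and 10 mod 33 = 10.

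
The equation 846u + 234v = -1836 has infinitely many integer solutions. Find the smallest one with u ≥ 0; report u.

gcd(846, 234):
  846 = 3·234 + 144
  234 = 1·144 + 90
  144 = 1·90 + 54
  90 = 1·54 + 36
  54 = 1·36 + 18
  36 = 2·18
so gcd(846, 234) = 18.
18 divides -1836, so solutions exist.
Back-substitute for Bézout coefficients:
  18 = 54 - 1·36
  ... = 846·(5) + 234·(-18)
Scale by -1836/18 = -102: (u₀, v₀) = (-510, 1836).
General solution: u = -510 + 13t, v = 1836 - 47t for integer t.
u ≥ 0: smallest is -510 mod 13 = 10 (at t = 40), with v = -44.

10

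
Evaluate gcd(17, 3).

1

gcd(17, 3):
  17 = 5×3 + 2
  3 = 1×2 + 1
  2 = 2×1
so gcd(17, 3) = 1.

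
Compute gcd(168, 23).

1

gcd(168, 23) = 1  (168 = 7·23 + 7, 23 = 3·7 + 2, 7 = 3·2 + 1, 2 = 2·1).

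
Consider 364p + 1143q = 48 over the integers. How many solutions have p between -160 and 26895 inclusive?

23

gcd(1143, 364) = 1  (1143 = 3·364 + 51, 364 = 7·51 + 7, 51 = 7·7 + 2, 7 = 3·2 + 1, 2 = 2·1).
Back-substituting, 364·(493) + 1143·(-157) = 1.
Scale by 48: particular solution (23664, -7536); reduce p mod 1143: (804, -256).
General solution: p = 804 + 1143t, q = -256 - 364t for integer t.
-160 ≤ 804 + 1143t ≤ 26895 gives t ∈ [0, 22], which is 23 values.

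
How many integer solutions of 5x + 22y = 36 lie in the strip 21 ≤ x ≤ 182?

7

gcd(22, 5) = 1.
By Bézout, 5*(9) + 22*(-2) = 1.
Particular solution: (16, -2).
General solution: x = 16 + 22t, y = -2 - 5t for integer t.
21 ≤ 16 + 22t ≤ 182 gives t ∈ [1, 7], which is 7 values.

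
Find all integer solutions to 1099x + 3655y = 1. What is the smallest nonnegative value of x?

439

gcd(3655, 1099):
  3655 = 3×1099 + 358
  1099 = 3×358 + 25
  358 = 14×25 + 8
  25 = 3×8 + 1
  8 = 8×1
so gcd(3655, 1099) = 1.
1 divides 1, so solutions exist.
Back-substitute for Bézout coefficients:
  1 = 25 - 3×8
  ... = 1099×(439) + 3655×(-132)
Scale by 1/1 = 1: (x₀, y₀) = (439, -132).
General solution: x = 439 + 3655t, y = -132 - 1099t for integer t.
x ≥ 0: smallest is 439 mod 3655 = 439 (at t = 0), with y = -132.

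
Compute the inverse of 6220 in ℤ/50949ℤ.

gcd(50949, 6220) = 1.
By Bézout, 6220×(-6299) + 50949×(769) = 1.
So 6220×-6299 ≡ 1 (mod 50949), and -6299 mod 50949 = 44650.

44650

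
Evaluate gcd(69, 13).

1

gcd(69, 13):
  69 = 5*13 + 4
  13 = 3*4 + 1
  4 = 4*1
so gcd(69, 13) = 1.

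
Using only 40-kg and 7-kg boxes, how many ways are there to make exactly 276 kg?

Need nonnegative integers with 40j + 7k = 276.
gcd(40, 7) = 1, and 40·(3) + 7·(-17) = 1.
So (j₀, k₀) = (828, -4692); general j = 828 + 7t, k = -4692 - 40t.
j ≥ 0 ⇒ t ≥ -118; k ≥ 0 ⇒ t ≤ -118. That's 1 value of t.

1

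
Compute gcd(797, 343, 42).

gcd(797, 343):
  797 = 2×343 + 111
  343 = 3×111 + 10
  111 = 11×10 + 1
  10 = 10×1
so gcd(797, 343) = 1.
gcd(1, 42) = 1.

1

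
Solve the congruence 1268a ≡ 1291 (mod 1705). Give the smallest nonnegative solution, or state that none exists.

gcd(1705, 1268) = 1  (1705 = 1×1268 + 437, 1268 = 2×437 + 394, 437 = 1×394 + 43, 394 = 9×43 + 7, 43 = 6×7 + 1, 7 = 7×1).
1 divides 1291, so solutions exist.
Back-substituting, 1268×(-238) + 1705×(177) = 1.
So 1268×(-238) ≡ 1 (mod 1705); multiply by 1291: a ≡ -307258 (mod 1705).
Smallest nonnegative: a = -307258 mod 1705 = 1347.

1347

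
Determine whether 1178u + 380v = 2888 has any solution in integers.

yes

gcd(1178, 380) = 38  (1178 = 3×380 + 38, 380 = 10×38).
38 divides 2888, so integer solutions exist.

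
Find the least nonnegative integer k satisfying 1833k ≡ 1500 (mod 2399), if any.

311

gcd(2399, 1833):
  2399 = 1·1833 + 566
  1833 = 3·566 + 135
  566 = 4·135 + 26
  135 = 5·26 + 5
  26 = 5·5 + 1
  5 = 5·1
so gcd(2399, 1833) = 1.
1 divides 1500, so solutions exist.
Back-substitute for Bézout coefficients:
  1 = 26 - 5·5
  ... = 1833·(-462) + 2399·(353)
So 1833·(-462) ≡ 1 (mod 2399); multiply by 1500: k ≡ -693000 (mod 2399).
Smallest nonnegative: k = -693000 mod 2399 = 311.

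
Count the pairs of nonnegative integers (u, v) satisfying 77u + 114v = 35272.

4

gcd(114, 77) = 1.
By Bézout, 77×(-37) + 114×(25) = 1.
One solution: (8, 304).
General: u = 8 + 114t, v = 304 - 77t.
u ≥ 0 ⇒ t ≥ 0; v ≥ 0 ⇒ t ≤ 3. So t ∈ [0, 3]: 4 solutions.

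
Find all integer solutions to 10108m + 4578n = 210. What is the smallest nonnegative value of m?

207

gcd(10108, 4578):
  10108 = 2*4578 + 952
  4578 = 4*952 + 770
  952 = 1*770 + 182
  770 = 4*182 + 42
  182 = 4*42 + 14
  42 = 3*14
so gcd(10108, 4578) = 14.
14 divides 210, so solutions exist.
Back-substitute for Bézout coefficients:
  14 = 182 - 4*42
  ... = 10108*(101) + 4578*(-223)
Scale by 210/14 = 15: (m₀, n₀) = (1515, -3345).
General solution: m = 1515 + 327t, n = -3345 - 722t for integer t.
m ≥ 0: smallest is 1515 mod 327 = 207 (at t = -4), with n = -457.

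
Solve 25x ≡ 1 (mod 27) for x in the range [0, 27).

13

gcd(27, 25) = 1.
By Bézout, 25·(13) + 27·(-12) = 1.
So 25·13 ≡ 1 (mod 27), and 13 mod 27 = 13.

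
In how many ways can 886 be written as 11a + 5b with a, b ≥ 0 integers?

gcd(11, 5) = 1.
By Bézout, 11*(1) + 5*(-2) = 1.
One solution: (1, 175).
General: a = 1 + 5t, b = 175 - 11t.
a ≥ 0 ⇒ t ≥ 0; b ≥ 0 ⇒ t ≤ 15. So t ∈ [0, 15]: 16 solutions.

16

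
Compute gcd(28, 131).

gcd(131, 28):
  131 = 4·28 + 19
  28 = 1·19 + 9
  19 = 2·9 + 1
  9 = 9·1
so gcd(131, 28) = 1.

1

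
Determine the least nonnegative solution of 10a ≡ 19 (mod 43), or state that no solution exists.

32

gcd(43, 10):
  43 = 4·10 + 3
  10 = 3·3 + 1
  3 = 3·1
so gcd(43, 10) = 1.
1 divides 19, so solutions exist.
Back-substitute for Bézout coefficients:
  1 = 10 - 3·3
  ... = 10·(13) + 43·(-3)
So 10·(13) ≡ 1 (mod 43); multiply by 19: a ≡ 247 (mod 43).
Smallest nonnegative: a = 247 mod 43 = 32.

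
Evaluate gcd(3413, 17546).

gcd(17546, 3413) = 1  (17546 = 5·3413 + 481, 3413 = 7·481 + 46, 481 = 10·46 + 21, 46 = 2·21 + 4, 21 = 5·4 + 1, 4 = 4·1).

1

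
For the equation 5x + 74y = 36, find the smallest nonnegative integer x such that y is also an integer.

22

gcd(74, 5) = 1.
1 divides 36, so solutions exist.
By Bézout, 5*(15) + 74*(-1) = 1.
Scale by 36/1 = 36: (x₀, y₀) = (540, -36).
General solution: x = 540 + 74t, y = -36 - 5t for integer t.
x ≥ 0: smallest is 540 mod 74 = 22 (at t = -7), with y = -1.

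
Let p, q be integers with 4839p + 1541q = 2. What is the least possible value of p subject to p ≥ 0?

956

gcd(4839, 1541) = 1.
1 divides 2, so solutions exist.
By Bézout, 4839×(478) + 1541×(-1501) = 1.
Scale by 2/1 = 2: (p₀, q₀) = (956, -3002).
General solution: p = 956 + 1541t, q = -3002 - 4839t for integer t.
p ≥ 0: smallest is 956 mod 1541 = 956 (at t = 0), with q = -3002.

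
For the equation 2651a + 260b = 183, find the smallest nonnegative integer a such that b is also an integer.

gcd(2651, 260) = 1.
1 divides 183, so solutions exist.
By Bézout, 2651*(51) + 260*(-520) = 1.
Scale by 183/1 = 183: (a₀, b₀) = (9333, -95160).
General solution: a = 9333 + 260t, b = -95160 - 2651t for integer t.
a ≥ 0: smallest is 9333 mod 260 = 233 (at t = -35), with b = -2375.

233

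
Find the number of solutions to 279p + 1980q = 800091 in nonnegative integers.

gcd(1980, 279):
  1980 = 7·279 + 27
  279 = 10·27 + 9
  27 = 3·9
so gcd(1980, 279) = 9.
Back-substitute for Bézout coefficients:
  9 = 279 - 10·27
  ... = 279·(71) + 1980·(-10)
Scale by 88899: one solution is (6311829, -888990). Reduce p mod 220: (29, 400).
General: p = 29 + 220t, q = 400 - 31t.
p ≥ 0 ⇒ t ≥ 0; q ≥ 0 ⇒ t ≤ 12. So t ∈ [0, 12]: 13 solutions.

13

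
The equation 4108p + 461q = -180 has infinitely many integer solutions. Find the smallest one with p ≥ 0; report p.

gcd(4108, 461) = 1  (4108 = 8*461 + 420, 461 = 1*420 + 41, 420 = 10*41 + 10, 41 = 4*10 + 1, 10 = 10*1).
1 divides -180, so solutions exist.
Back-substituting, 4108*(-45) + 461*(401) = 1.
Scale by -180/1 = -180: (p₀, q₀) = (8100, -72180).
General solution: p = 8100 + 461t, q = -72180 - 4108t for integer t.
p ≥ 0: smallest is 8100 mod 461 = 263 (at t = -17), with q = -2344.

263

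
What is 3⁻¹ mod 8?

3

gcd(8, 3) = 1.
By Bézout, 3·(3) + 8·(-1) = 1.
So 3·3 ≡ 1 (mod 8), and 3 mod 8 = 3.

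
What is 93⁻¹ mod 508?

gcd(508, 93) = 1  (508 = 5·93 + 43, 93 = 2·43 + 7, 43 = 6·7 + 1, 7 = 7·1).
Back-substituting, 93·(-71) + 508·(13) = 1.
So 93·-71 ≡ 1 (mod 508), and -71 mod 508 = 437.

437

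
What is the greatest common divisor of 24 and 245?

gcd(245, 24):
  245 = 10*24 + 5
  24 = 4*5 + 4
  5 = 1*4 + 1
  4 = 4*1
so gcd(245, 24) = 1.

1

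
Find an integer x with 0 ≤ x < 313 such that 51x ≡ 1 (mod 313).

gcd(313, 51) = 1  (313 = 6×51 + 7, 51 = 7×7 + 2, 7 = 3×2 + 1, 2 = 2×1).
Back-substituting, 51×(-135) + 313×(22) = 1.
So 51×-135 ≡ 1 (mod 313), and -135 mod 313 = 178.

178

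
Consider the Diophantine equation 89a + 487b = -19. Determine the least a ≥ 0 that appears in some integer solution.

153

gcd(487, 89):
  487 = 5*89 + 42
  89 = 2*42 + 5
  42 = 8*5 + 2
  5 = 2*2 + 1
  2 = 2*1
so gcd(487, 89) = 1.
1 divides -19, so solutions exist.
Back-substitute for Bézout coefficients:
  1 = 5 - 2*2
  ... = 89*(197) + 487*(-36)
Scale by -19/1 = -19: (a₀, b₀) = (-3743, 684).
General solution: a = -3743 + 487t, b = 684 - 89t for integer t.
a ≥ 0: smallest is -3743 mod 487 = 153 (at t = 8), with b = -28.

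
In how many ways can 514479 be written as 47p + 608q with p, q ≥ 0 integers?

18

gcd(608, 47) = 1.
By Bézout, 47·(207) + 608·(-16) = 1.
One solution: (481, 809).
General: p = 481 + 608t, q = 809 - 47t.
p ≥ 0 ⇒ t ≥ 0; q ≥ 0 ⇒ t ≤ 17. So t ∈ [0, 17]: 18 solutions.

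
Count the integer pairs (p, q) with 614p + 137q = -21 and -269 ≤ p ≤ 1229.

gcd(614, 137):
  614 = 4*137 + 66
  137 = 2*66 + 5
  66 = 13*5 + 1
  5 = 5*1
so gcd(614, 137) = 1.
Back-substitute for Bézout coefficients:
  1 = 66 - 13*5
  ... = 614*(27) + 137*(-121)
Scale by -21: particular solution (-567, 2541); reduce p mod 137: (118, -529).
General solution: p = 118 + 137t, q = -529 - 614t for integer t.
-269 ≤ 118 + 137t ≤ 1229 gives t ∈ [-2, 8], which is 11 values.

11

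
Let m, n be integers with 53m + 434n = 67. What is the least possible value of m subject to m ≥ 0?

gcd(434, 53) = 1.
1 divides 67, so solutions exist.
By Bézout, 53·(-131) + 434·(16) = 1.
Scale by 67/1 = 67: (m₀, n₀) = (-8777, 1072).
General solution: m = -8777 + 434t, n = 1072 - 53t for integer t.
m ≥ 0: smallest is -8777 mod 434 = 337 (at t = 21), with n = -41.

337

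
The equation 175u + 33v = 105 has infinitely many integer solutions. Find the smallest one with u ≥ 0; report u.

27

gcd(175, 33):
  175 = 5×33 + 10
  33 = 3×10 + 3
  10 = 3×3 + 1
  3 = 3×1
so gcd(175, 33) = 1.
1 divides 105, so solutions exist.
Back-substitute for Bézout coefficients:
  1 = 10 - 3×3
  ... = 175×(10) + 33×(-53)
Scale by 105/1 = 105: (u₀, v₀) = (1050, -5565).
General solution: u = 1050 + 33t, v = -5565 - 175t for integer t.
u ≥ 0: smallest is 1050 mod 33 = 27 (at t = -31), with v = -140.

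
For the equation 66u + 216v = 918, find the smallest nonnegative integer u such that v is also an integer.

gcd(216, 66) = 6  (216 = 3·66 + 18, 66 = 3·18 + 12, 18 = 1·12 + 6, 12 = 2·6).
6 divides 918, so solutions exist.
Back-substituting, 66·(-13) + 216·(4) = 6.
Scale by 918/6 = 153: (u₀, v₀) = (-1989, 612).
General solution: u = -1989 + 36t, v = 612 - 11t for integer t.
u ≥ 0: smallest is -1989 mod 36 = 27 (at t = 56), with v = -4.

27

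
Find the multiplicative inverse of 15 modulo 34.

gcd(34, 15):
  34 = 2×15 + 4
  15 = 3×4 + 3
  4 = 1×3 + 1
  3 = 3×1
so gcd(34, 15) = 1.
Back-substitute for Bézout coefficients:
  1 = 4 - 1×3
  ... = 15×(-9) + 34×(4)
So 15×-9 ≡ 1 (mod 34), and -9 mod 34 = 25.

25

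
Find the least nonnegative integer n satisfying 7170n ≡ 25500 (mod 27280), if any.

gcd(27280, 7170) = 10.
10 divides 25500, so solutions exist.
By Bézout, 7170*(-643) + 27280*(169) = 10.
So 7170*(-643) ≡ 10 (mod 27280); multiply by 2550: n ≡ -1639650 (mod 2728).
Smallest nonnegative: n = -1639650 mod 2728 = 2606.

2606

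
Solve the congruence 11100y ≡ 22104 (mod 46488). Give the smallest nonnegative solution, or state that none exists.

492

gcd(46488, 11100) = 12.
12 divides 22104, so solutions exist.
By Bézout, 11100×(423) + 46488×(-101) = 12.
So 11100×(423) ≡ 12 (mod 46488); multiply by 1842: y ≡ 779166 (mod 3874).
Smallest nonnegative: y = 779166 mod 3874 = 492.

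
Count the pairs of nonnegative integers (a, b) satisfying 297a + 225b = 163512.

gcd(297, 225):
  297 = 1*225 + 72
  225 = 3*72 + 9
  72 = 8*9
so gcd(297, 225) = 9.
Back-substitute for Bézout coefficients:
  9 = 225 - 3*72
  ... = 297*(-3) + 225*(4)
Scale by 18168: one solution is (-54504, 72672). Reduce a mod 25: (21, 699).
General: a = 21 + 25t, b = 699 - 33t.
a ≥ 0 ⇒ t ≥ 0; b ≥ 0 ⇒ t ≤ 21. So t ∈ [0, 21]: 22 solutions.

22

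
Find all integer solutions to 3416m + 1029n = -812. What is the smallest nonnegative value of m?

gcd(3416, 1029) = 7.
7 divides -812, so solutions exist.
By Bézout, 3416×(-25) + 1029×(83) = 7.
Scale by -812/7 = -116: (m₀, n₀) = (2900, -9628).
General solution: m = 2900 + 147t, n = -9628 - 488t for integer t.
m ≥ 0: smallest is 2900 mod 147 = 107 (at t = -19), with n = -356.

107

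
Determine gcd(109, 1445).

gcd(1445, 109):
  1445 = 13*109 + 28
  109 = 3*28 + 25
  28 = 1*25 + 3
  25 = 8*3 + 1
  3 = 3*1
so gcd(1445, 109) = 1.

1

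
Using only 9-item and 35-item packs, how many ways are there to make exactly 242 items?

1

Need nonnegative integers with 9j + 35k = 242.
gcd(9, 35) = 1, and 9·(4) + 35·(-1) = 1.
So (j₀, k₀) = (968, -242); general j = 968 + 35t, k = -242 - 9t.
j ≥ 0 ⇒ t ≥ -27; k ≥ 0 ⇒ t ≤ -27. That's 1 value of t.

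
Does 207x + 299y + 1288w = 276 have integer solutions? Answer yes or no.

yes

gcd(299, 207):
  299 = 1*207 + 92
  207 = 2*92 + 23
  92 = 4*23
so gcd(299, 207) = 23.
gcd(23, 1288) = 23.
23 divides 276, so integer solutions exist.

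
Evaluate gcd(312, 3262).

2

gcd(3262, 312):
  3262 = 10×312 + 142
  312 = 2×142 + 28
  142 = 5×28 + 2
  28 = 14×2
so gcd(3262, 312) = 2.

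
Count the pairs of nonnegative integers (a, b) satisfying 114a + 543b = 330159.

gcd(543, 114):
  543 = 4*114 + 87
  114 = 1*87 + 27
  87 = 3*27 + 6
  27 = 4*6 + 3
  6 = 2*3
so gcd(543, 114) = 3.
Back-substitute for Bézout coefficients:
  3 = 27 - 4*6
  ... = 114*(81) + 543*(-17)
Scale by 110053: one solution is (8914293, -1870901). Reduce a mod 181: (43, 599).
General: a = 43 + 181t, b = 599 - 38t.
a ≥ 0 ⇒ t ≥ 0; b ≥ 0 ⇒ t ≤ 15. So t ∈ [0, 15]: 16 solutions.

16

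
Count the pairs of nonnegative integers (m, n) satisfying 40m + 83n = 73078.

gcd(83, 40) = 1  (83 = 2×40 + 3, 40 = 13×3 + 1, 3 = 3×1).
Back-substituting, 40×(27) + 83×(-13) = 1.
Scale by 73078: one solution is (1973106, -950014). Reduce m mod 83: (30, 866).
General: m = 30 + 83t, n = 866 - 40t.
m ≥ 0 ⇒ t ≥ 0; n ≥ 0 ⇒ t ≤ 21. So t ∈ [0, 21]: 22 solutions.

22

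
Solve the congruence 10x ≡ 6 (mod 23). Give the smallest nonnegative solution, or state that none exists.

19

gcd(23, 10) = 1.
1 divides 6, so solutions exist.
By Bézout, 10*(7) + 23*(-3) = 1.
So 10*(7) ≡ 1 (mod 23); multiply by 6: x ≡ 42 (mod 23).
Smallest nonnegative: x = 42 mod 23 = 19.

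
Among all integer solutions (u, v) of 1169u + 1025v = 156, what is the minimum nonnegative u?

599

gcd(1169, 1025):
  1169 = 1*1025 + 144
  1025 = 7*144 + 17
  144 = 8*17 + 8
  17 = 2*8 + 1
  8 = 8*1
so gcd(1169, 1025) = 1.
1 divides 156, so solutions exist.
Back-substitute for Bézout coefficients:
  1 = 17 - 2*8
  ... = 1169*(-121) + 1025*(138)
Scale by 156/1 = 156: (u₀, v₀) = (-18876, 21528).
General solution: u = -18876 + 1025t, v = 21528 - 1169t for integer t.
u ≥ 0: smallest is -18876 mod 1025 = 599 (at t = 19), with v = -683.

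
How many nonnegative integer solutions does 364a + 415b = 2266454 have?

15

gcd(415, 364):
  415 = 1*364 + 51
  364 = 7*51 + 7
  51 = 7*7 + 2
  7 = 3*2 + 1
  2 = 2*1
so gcd(415, 364) = 1.
Back-substitute for Bézout coefficients:
  1 = 7 - 3*2
  ... = 364*(179) + 415*(-157)
Scale by 2266454: one solution is (405695266, -355833278). Reduce a mod 415: (396, 5114).
General: a = 396 + 415t, b = 5114 - 364t.
a ≥ 0 ⇒ t ≥ 0; b ≥ 0 ⇒ t ≤ 14. So t ∈ [0, 14]: 15 solutions.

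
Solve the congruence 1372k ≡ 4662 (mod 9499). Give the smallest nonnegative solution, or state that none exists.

1125

gcd(9499, 1372) = 7.
7 divides 4662, so solutions exist.
By Bézout, 1372×(-90) + 9499×(13) = 7.
So 1372×(-90) ≡ 7 (mod 9499); multiply by 666: k ≡ -59940 (mod 1357).
Smallest nonnegative: k = -59940 mod 1357 = 1125.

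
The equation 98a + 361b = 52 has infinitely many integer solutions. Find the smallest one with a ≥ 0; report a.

gcd(361, 98):
  361 = 3×98 + 67
  98 = 1×67 + 31
  67 = 2×31 + 5
  31 = 6×5 + 1
  5 = 5×1
so gcd(361, 98) = 1.
1 divides 52, so solutions exist.
Back-substitute for Bézout coefficients:
  1 = 31 - 6×5
  ... = 98×(70) + 361×(-19)
Scale by 52/1 = 52: (a₀, b₀) = (3640, -988).
General solution: a = 3640 + 361t, b = -988 - 98t for integer t.
a ≥ 0: smallest is 3640 mod 361 = 30 (at t = -10), with b = -8.

30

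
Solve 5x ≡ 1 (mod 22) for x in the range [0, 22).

9

gcd(22, 5) = 1  (22 = 4×5 + 2, 5 = 2×2 + 1, 2 = 2×1).
Back-substituting, 5×(9) + 22×(-2) = 1.
So 5×9 ≡ 1 (mod 22), and 9 mod 22 = 9.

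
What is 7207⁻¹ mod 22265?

gcd(22265, 7207):
  22265 = 3*7207 + 644
  7207 = 11*644 + 123
  644 = 5*123 + 29
  123 = 4*29 + 7
  29 = 4*7 + 1
  7 = 7*1
so gcd(22265, 7207) = 1.
Back-substitute for Bézout coefficients:
  1 = 29 - 4*7
  ... = 7207*(-3077) + 22265*(996)
So 7207*-3077 ≡ 1 (mod 22265), and -3077 mod 22265 = 19188.

19188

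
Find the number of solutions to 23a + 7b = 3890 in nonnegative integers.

24

gcd(23, 7) = 1.
By Bézout, 23·(-3) + 7·(10) = 1.
One solution: (6, 536).
General: a = 6 + 7t, b = 536 - 23t.
a ≥ 0 ⇒ t ≥ 0; b ≥ 0 ⇒ t ≤ 23. So t ∈ [0, 23]: 24 solutions.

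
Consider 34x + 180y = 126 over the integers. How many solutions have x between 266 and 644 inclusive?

5

gcd(180, 34) = 2.
By Bézout, 34×(-37) + 180×(7) = 2.
Particular solution: (9, -1).
General solution: x = 9 + 90t, y = -1 - 17t for integer t.
266 ≤ 9 + 90t ≤ 644 gives t ∈ [3, 7], which is 5 values.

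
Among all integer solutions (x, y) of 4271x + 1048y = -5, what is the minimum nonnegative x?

53

gcd(4271, 1048):
  4271 = 4×1048 + 79
  1048 = 13×79 + 21
  79 = 3×21 + 16
  21 = 1×16 + 5
  16 = 3×5 + 1
  5 = 5×1
so gcd(4271, 1048) = 1.
1 divides -5, so solutions exist.
Back-substitute for Bézout coefficients:
  1 = 16 - 3×5
  ... = 4271×(199) + 1048×(-811)
Scale by -5/1 = -5: (x₀, y₀) = (-995, 4055).
General solution: x = -995 + 1048t, y = 4055 - 4271t for integer t.
x ≥ 0: smallest is -995 mod 1048 = 53 (at t = 1), with y = -216.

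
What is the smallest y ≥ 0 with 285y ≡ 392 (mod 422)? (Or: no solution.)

gcd(422, 285) = 1.
1 divides 392, so solutions exist.
By Bézout, 285×(77) + 422×(-52) = 1.
So 285×(77) ≡ 1 (mod 422); multiply by 392: y ≡ 30184 (mod 422).
Smallest nonnegative: y = 30184 mod 422 = 222.

222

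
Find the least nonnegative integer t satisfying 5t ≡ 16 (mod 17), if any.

gcd(17, 5) = 1  (17 = 3*5 + 2, 5 = 2*2 + 1, 2 = 2*1).
1 divides 16, so solutions exist.
Back-substituting, 5*(7) + 17*(-2) = 1.
So 5*(7) ≡ 1 (mod 17); multiply by 16: t ≡ 112 (mod 17).
Smallest nonnegative: t = 112 mod 17 = 10.

10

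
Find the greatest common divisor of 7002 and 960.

gcd(7002, 960):
  7002 = 7·960 + 282
  960 = 3·282 + 114
  282 = 2·114 + 54
  114 = 2·54 + 6
  54 = 9·6
so gcd(7002, 960) = 6.

6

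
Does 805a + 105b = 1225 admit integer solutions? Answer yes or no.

yes

gcd(805, 105) = 35  (805 = 7*105 + 70, 105 = 1*70 + 35, 70 = 2*35).
35 divides 1225, so integer solutions exist.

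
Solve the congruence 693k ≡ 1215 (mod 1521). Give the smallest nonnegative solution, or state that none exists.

gcd(1521, 693):
  1521 = 2·693 + 135
  693 = 5·135 + 18
  135 = 7·18 + 9
  18 = 2·9
so gcd(1521, 693) = 9.
9 divides 1215, so solutions exist.
Back-substitute for Bézout coefficients:
  9 = 135 - 7·18
  ... = 693·(-79) + 1521·(36)
So 693·(-79) ≡ 9 (mod 1521); multiply by 135: k ≡ -10665 (mod 169).
Smallest nonnegative: k = -10665 mod 169 = 151.

151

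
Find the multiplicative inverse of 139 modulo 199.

63

gcd(199, 139):
  199 = 1×139 + 60
  139 = 2×60 + 19
  60 = 3×19 + 3
  19 = 6×3 + 1
  3 = 3×1
so gcd(199, 139) = 1.
Back-substitute for Bézout coefficients:
  1 = 19 - 6×3
  ... = 139×(63) + 199×(-44)
So 139×63 ≡ 1 (mod 199), and 63 mod 199 = 63.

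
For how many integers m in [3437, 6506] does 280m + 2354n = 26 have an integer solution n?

3

gcd(2354, 280):
  2354 = 8*280 + 114
  280 = 2*114 + 52
  114 = 2*52 + 10
  52 = 5*10 + 2
  10 = 5*2
so gcd(2354, 280) = 2.
Back-substitute for Bézout coefficients:
  2 = 52 - 5*10
  ... = 280*(227) + 2354*(-27)
Scale by 13: particular solution (2951, -351); reduce m mod 1177: (597, -71).
General solution: m = 597 + 1177t, n = -71 - 140t for integer t.
3437 ≤ 597 + 1177t ≤ 6506 gives t ∈ [3, 5], which is 3 values.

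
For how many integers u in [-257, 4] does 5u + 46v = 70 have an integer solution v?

gcd(46, 5):
  46 = 9*5 + 1
  5 = 5*1
so gcd(46, 5) = 1.
Back-substitute for Bézout coefficients:
  1 = 46 - 9*5
  ... = 5*(-9) + 46*(1)
Scale by 70: particular solution (-630, 70); reduce u mod 46: (14, 0).
General solution: u = 14 + 46t, v = 0 - 5t for integer t.
-257 ≤ 14 + 46t ≤ 4 gives t ∈ [-5, -1], which is 5 values.

5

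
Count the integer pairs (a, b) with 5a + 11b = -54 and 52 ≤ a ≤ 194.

gcd(11, 5) = 1.
By Bézout, 5*(-2) + 11*(1) = 1.
Particular solution: (9, -9).
General solution: a = 9 + 11t, b = -9 - 5t for integer t.
52 ≤ 9 + 11t ≤ 194 gives t ∈ [4, 16], which is 13 values.

13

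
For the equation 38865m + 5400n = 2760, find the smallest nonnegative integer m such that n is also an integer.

104

gcd(38865, 5400) = 15  (38865 = 7·5400 + 1065, 5400 = 5·1065 + 75, 1065 = 14·75 + 15, 75 = 5·15).
15 divides 2760, so solutions exist.
Back-substituting, 38865·(71) + 5400·(-511) = 15.
Scale by 2760/15 = 184: (m₀, n₀) = (13064, -94024).
General solution: m = 13064 + 360t, n = -94024 - 2591t for integer t.
m ≥ 0: smallest is 13064 mod 360 = 104 (at t = -36), with n = -748.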